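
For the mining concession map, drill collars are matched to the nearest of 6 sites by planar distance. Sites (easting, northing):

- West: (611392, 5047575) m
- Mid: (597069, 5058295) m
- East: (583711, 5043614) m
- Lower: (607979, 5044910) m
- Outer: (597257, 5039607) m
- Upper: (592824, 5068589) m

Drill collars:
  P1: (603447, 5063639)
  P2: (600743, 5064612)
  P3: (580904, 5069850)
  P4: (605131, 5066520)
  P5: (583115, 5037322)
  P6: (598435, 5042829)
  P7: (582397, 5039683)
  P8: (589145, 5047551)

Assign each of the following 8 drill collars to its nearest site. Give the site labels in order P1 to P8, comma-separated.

Mid, Mid, Upper, Mid, East, Outer, East, East

P1 → Mid (d²=69237220.00)
P2 → Mid (d²=53402765.00)
P3 → Upper (d²=143676521.00)
P4 → Mid (d²=132646469.00)
P5 → East (d²=39944480.00)
P6 → Outer (d²=11768968.00)
P7 → East (d²=17179357.00)
P8 → East (d²=45028325.00)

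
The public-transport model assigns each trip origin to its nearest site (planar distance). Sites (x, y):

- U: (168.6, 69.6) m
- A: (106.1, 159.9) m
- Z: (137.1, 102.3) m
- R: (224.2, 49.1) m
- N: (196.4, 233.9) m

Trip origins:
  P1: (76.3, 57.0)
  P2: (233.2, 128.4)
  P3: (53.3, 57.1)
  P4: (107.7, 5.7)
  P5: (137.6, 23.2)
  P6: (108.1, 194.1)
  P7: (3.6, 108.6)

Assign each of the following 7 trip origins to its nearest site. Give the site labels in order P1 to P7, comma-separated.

P1 → Z (d²=5748.73)
P2 → R (d²=6369.49)
P3 → Z (d²=9065.48)
P4 → U (d²=7792.02)
P5 → U (d²=3113.96)
P6 → A (d²=1173.64)
P7 → A (d²=13137.94)

Z, R, Z, U, U, A, A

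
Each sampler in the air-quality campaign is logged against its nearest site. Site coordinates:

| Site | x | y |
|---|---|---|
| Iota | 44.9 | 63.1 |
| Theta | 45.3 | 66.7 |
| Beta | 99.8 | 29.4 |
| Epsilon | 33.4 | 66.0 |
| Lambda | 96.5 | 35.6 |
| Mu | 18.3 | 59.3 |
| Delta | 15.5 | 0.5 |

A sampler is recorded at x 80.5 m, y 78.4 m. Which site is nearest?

Theta

Squared distances to each site:
Iota: 1501.450; Theta: 1375.930; Beta: 2773.490; Epsilon: 2372.170; Lambda: 2087.840; Mu: 4233.650; Delta: 10293.410.
Minimum at Theta.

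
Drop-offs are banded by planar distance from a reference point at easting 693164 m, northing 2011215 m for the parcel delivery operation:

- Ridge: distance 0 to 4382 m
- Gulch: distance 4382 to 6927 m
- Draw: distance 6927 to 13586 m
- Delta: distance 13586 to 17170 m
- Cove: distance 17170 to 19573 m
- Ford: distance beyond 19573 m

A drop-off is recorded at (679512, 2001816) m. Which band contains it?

Delta

Distance = √((679512−693164)² + (2001816−2011215)²) = √(186377104.000 + 88341201.000) = 16574.628 m.
13586 ≤ 16574.628 < 17170 → Delta.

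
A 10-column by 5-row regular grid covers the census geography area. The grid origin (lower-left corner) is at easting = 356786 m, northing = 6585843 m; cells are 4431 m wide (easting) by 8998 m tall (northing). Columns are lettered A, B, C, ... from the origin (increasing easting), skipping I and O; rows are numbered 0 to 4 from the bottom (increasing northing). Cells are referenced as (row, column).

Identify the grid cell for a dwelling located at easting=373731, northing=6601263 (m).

(1, D)

Column index: ⌊(373731 − 356786) / 4431⌋ = ⌊3.824⌋ = 3 → column D
Row offset from origin: ⌊(6601263 − 6585843) / 8998⌋ = ⌊1.714⌋ = 1 → row 1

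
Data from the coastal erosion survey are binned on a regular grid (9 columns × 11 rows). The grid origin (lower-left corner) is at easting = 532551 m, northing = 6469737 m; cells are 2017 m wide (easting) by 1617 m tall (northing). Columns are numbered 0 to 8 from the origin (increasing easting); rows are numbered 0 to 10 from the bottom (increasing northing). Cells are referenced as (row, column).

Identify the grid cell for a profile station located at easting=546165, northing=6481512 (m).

(7, 6)

Column index: ⌊(546165 − 532551) / 2017⌋ = ⌊6.750⌋ = 6
Row offset from origin: ⌊(6481512 − 6469737) / 1617⌋ = ⌊7.282⌋ = 7 → row 7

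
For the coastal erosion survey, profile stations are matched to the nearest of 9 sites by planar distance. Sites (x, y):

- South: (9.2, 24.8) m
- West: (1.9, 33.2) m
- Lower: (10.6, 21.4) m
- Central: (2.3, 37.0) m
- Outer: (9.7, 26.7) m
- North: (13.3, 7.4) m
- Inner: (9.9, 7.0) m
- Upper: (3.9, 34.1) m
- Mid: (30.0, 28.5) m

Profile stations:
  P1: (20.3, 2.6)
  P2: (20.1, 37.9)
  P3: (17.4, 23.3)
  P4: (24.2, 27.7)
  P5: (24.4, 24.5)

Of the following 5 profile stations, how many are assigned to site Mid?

P1 → North
P2 → Mid
P3 → Lower
P4 → Mid
P5 → Mid
3 of the 5 go to Mid.

3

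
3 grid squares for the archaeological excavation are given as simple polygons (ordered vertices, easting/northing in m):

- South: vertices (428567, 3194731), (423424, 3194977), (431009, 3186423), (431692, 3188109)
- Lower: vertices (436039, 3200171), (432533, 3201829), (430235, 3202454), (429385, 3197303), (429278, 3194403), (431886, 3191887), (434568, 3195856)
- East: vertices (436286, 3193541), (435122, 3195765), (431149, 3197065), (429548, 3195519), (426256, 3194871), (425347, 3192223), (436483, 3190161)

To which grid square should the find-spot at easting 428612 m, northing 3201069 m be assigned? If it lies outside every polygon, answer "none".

Cast a ray rightward from (428612, 3201069). For each polygon, the edges (by vertex number in listed order) whose endpoints lie on opposite sides of northing = 3201069, where each meets that height, and whether that is right or left of the point:
South: no edge straddles that height → 0 crossings.
Lower: 1–2 at easting≈434140.1 (right), 3–4 at easting≈430006.5 (right) → 2 crossings.
East: no edge straddles that height → 0 crossings.
All counts are even, so the point lies outside every listed polygon.

none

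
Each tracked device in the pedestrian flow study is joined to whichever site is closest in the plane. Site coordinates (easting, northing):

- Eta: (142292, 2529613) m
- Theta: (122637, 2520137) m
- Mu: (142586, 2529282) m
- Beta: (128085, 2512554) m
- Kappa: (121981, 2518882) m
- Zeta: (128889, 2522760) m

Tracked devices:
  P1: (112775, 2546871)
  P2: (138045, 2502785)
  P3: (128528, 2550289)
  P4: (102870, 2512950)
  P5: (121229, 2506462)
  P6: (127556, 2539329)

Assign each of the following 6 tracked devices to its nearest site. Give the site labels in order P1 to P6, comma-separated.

Theta, Beta, Eta, Kappa, Beta, Zeta

P1 → Theta (d²=811965800.00)
P2 → Beta (d²=194634961.00)
P3 → Eta (d²=616944672.00)
P4 → Kappa (d²=400418945.00)
P5 → Beta (d²=84117200.00)
P6 → Zeta (d²=276308650.00)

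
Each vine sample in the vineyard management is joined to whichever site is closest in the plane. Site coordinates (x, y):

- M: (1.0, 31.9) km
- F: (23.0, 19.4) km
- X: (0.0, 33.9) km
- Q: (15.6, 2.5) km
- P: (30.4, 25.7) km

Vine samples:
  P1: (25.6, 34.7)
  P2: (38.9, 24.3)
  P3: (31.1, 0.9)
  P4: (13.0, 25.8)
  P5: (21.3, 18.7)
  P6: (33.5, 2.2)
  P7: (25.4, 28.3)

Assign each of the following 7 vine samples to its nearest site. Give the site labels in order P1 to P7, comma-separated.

P, P, Q, F, F, Q, P

P1 → P (d²=104.04)
P2 → P (d²=74.21)
P3 → Q (d²=242.81)
P4 → F (d²=140.96)
P5 → F (d²=3.38)
P6 → Q (d²=320.50)
P7 → P (d²=31.76)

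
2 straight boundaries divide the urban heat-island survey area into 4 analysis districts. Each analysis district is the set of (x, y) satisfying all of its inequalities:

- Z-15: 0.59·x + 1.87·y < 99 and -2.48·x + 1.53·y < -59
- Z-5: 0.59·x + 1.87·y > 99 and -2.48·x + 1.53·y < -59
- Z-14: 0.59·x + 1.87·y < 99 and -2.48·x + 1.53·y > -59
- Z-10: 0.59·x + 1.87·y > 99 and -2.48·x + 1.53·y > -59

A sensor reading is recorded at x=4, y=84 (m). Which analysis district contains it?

0.59·4 + 1.87·84 = 159.440, which is > 99
-2.48·4 + 1.53·84 = 118.600, which is > -59
This sign pattern matches Z-10.

Z-10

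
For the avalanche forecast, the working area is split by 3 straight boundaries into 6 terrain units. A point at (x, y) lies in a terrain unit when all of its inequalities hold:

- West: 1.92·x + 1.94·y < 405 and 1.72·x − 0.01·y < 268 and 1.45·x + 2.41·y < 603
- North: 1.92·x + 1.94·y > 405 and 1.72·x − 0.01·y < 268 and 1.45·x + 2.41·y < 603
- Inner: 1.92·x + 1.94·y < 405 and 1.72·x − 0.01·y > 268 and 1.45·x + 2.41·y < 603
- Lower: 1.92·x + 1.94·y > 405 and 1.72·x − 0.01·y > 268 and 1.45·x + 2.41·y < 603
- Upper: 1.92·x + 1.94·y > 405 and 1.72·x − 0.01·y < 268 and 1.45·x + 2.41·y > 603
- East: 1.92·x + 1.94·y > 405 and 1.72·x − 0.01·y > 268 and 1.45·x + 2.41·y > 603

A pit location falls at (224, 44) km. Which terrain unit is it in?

Lower

1.92·224 + 1.94·44 = 515.440, which is > 405
1.72·224 − 0.01·44 = 384.840, which is > 268
1.45·224 + 2.41·44 = 430.840, which is < 603
This sign pattern matches Lower.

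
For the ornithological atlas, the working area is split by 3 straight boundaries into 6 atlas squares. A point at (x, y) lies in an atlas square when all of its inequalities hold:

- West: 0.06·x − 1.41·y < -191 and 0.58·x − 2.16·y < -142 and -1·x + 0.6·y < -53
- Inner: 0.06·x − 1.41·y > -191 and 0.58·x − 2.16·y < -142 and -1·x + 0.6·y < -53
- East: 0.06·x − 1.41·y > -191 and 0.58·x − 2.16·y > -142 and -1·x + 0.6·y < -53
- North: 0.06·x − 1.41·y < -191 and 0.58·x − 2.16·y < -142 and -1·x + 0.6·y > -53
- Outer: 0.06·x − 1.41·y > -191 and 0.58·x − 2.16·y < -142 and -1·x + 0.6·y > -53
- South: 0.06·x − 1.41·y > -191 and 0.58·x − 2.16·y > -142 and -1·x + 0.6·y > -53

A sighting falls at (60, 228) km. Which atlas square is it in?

0.06·60 − 1.41·228 = -317.880, which is < -191
0.58·60 − 2.16·228 = -457.680, which is < -142
-1·60 + 0.6·228 = 76.800, which is > -53
This sign pattern matches North.

North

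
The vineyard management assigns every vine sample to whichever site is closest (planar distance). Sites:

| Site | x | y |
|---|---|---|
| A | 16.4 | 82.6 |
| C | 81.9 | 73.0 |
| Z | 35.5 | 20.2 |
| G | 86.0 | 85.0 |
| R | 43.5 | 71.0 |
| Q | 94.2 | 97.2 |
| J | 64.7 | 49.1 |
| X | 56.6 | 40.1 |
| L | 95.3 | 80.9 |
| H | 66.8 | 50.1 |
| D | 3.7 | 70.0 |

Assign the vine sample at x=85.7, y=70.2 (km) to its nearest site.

Squared distances to each site:
A: 4956.250; C: 22.280; Z: 5020.040; G: 219.130; R: 1781.480; Q: 801.250; J: 886.210; X: 1752.820; L: 206.650; H: 761.220; D: 6724.040.
Minimum at C.

C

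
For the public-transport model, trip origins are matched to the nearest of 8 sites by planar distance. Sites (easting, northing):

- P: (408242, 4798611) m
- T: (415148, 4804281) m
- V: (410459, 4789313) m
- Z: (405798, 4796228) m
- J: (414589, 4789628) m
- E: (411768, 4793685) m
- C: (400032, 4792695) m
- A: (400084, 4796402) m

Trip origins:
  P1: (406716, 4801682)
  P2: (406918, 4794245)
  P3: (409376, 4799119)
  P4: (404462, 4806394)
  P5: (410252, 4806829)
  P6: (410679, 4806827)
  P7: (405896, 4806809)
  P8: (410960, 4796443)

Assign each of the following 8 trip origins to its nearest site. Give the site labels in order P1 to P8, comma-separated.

P, Z, P, P, T, T, P, E

P1 → P (d²=11759717.00)
P2 → Z (d²=5186689.00)
P3 → P (d²=1544020.00)
P4 → P (d²=74863489.00)
P5 → T (d²=30463120.00)
P6 → T (d²=26454077.00)
P7 → P (d²=72710920.00)
P8 → E (d²=8259428.00)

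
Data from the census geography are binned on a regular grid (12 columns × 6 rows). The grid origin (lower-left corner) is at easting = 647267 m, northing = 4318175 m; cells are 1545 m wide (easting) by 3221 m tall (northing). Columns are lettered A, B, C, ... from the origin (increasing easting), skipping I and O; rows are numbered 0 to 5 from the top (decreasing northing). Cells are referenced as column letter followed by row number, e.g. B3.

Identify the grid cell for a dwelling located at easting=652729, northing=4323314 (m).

D4

Column index: ⌊(652729 − 647267) / 1545⌋ = ⌊3.535⌋ = 3 → column D
Row offset from origin: ⌊(4323314 − 4318175) / 3221⌋ = ⌊1.595⌋ = 1 → row 4 (counted from top)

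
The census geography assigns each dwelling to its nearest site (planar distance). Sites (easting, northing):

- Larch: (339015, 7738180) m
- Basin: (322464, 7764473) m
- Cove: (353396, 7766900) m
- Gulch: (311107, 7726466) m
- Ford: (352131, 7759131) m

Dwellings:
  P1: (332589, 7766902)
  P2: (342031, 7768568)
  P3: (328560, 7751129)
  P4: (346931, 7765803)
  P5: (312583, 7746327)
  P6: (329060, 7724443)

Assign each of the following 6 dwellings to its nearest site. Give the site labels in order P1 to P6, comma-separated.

Basin, Cove, Basin, Cove, Gulch, Larch

P1 → Basin (d²=108415666.00)
P2 → Cove (d²=131945449.00)
P3 → Basin (d²=215223552.00)
P4 → Cove (d²=42999634.00)
P5 → Gulch (d²=396637897.00)
P6 → Larch (d²=287807194.00)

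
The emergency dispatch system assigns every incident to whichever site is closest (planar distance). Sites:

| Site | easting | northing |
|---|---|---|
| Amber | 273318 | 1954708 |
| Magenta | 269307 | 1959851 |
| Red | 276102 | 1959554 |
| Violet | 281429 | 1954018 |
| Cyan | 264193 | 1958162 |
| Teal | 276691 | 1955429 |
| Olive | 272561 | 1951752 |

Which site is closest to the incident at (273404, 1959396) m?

Squared distances to each site:
Amber: 21984740.000; Magenta: 16992434.000; Red: 7304168.000; Violet: 93323509.000; Cyan: 86365277.000; Teal: 26541458.000; Olive: 59141385.000.
Minimum at Red.

Red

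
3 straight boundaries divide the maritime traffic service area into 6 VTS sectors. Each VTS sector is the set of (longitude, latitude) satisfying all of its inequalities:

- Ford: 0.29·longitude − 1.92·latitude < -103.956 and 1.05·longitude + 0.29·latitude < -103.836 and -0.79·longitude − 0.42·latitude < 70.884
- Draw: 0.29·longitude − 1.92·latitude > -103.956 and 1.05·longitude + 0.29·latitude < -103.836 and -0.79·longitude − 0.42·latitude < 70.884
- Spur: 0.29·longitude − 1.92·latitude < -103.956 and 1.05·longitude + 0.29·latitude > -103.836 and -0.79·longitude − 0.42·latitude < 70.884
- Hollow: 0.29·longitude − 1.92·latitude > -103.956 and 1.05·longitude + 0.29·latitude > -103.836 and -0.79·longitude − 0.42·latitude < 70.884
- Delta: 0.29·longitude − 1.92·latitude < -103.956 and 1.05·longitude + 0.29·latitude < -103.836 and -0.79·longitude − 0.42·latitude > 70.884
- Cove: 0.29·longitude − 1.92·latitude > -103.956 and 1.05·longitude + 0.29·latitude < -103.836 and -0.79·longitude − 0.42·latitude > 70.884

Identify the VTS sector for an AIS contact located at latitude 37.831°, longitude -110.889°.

0.29·-110.889 − 1.92·37.831 = -104.793, which is < -103.956
1.05·-110.889 + 0.29·37.831 = -105.462, which is < -103.836
-0.79·-110.889 − 0.42·37.831 = 71.713, which is > 70.884
This sign pattern matches Delta.

Delta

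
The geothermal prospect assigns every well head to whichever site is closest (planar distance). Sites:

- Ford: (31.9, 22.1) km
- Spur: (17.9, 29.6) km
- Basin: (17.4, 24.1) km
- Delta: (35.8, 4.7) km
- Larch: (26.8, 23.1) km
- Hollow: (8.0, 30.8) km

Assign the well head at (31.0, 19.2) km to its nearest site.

Squared distances to each site:
Ford: 9.220; Spur: 279.770; Basin: 208.970; Delta: 233.290; Larch: 32.850; Hollow: 663.560.
Minimum at Ford.

Ford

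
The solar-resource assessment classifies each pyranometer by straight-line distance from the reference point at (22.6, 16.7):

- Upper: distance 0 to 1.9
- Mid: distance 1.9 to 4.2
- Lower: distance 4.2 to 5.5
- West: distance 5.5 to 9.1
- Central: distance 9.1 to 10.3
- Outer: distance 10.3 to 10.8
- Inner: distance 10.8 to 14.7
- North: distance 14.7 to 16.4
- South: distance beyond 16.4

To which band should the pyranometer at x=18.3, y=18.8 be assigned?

Distance = √((18.3−22.6)² + (18.8−16.7)²) = √(18.490 + 4.410) = 4.785.
4.2 ≤ 4.785 < 5.5 → Lower.

Lower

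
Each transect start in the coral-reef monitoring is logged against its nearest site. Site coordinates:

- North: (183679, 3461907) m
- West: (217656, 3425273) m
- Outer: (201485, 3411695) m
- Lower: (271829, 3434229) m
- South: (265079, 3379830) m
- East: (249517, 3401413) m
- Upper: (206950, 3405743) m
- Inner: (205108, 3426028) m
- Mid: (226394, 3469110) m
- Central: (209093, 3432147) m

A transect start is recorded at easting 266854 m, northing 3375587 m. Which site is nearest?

Squared distances to each site:
North: 14369223025.000; West: 4889141800.000; Outer: 5576893825.000; Lower: 3463634789.000; South: 21153674.000; East: 967553845.000; Upper: 4497873552.000; Inner: 6356862997.000; Mid: 10383563129.000; Central: 6535366721.000.
Minimum at South.

South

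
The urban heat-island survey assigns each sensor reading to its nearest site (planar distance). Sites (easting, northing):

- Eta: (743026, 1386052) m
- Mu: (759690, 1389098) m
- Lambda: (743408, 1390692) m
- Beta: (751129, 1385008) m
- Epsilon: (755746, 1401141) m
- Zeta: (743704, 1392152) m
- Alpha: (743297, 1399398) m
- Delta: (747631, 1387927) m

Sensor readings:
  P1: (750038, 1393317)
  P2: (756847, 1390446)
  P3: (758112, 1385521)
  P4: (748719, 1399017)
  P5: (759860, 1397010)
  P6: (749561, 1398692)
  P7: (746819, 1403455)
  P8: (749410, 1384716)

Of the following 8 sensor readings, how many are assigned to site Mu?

P1 → Delta
P2 → Mu
P3 → Mu
P4 → Alpha
P5 → Epsilon
P6 → Alpha
P7 → Alpha
P8 → Beta
2 of the 8 go to Mu.

2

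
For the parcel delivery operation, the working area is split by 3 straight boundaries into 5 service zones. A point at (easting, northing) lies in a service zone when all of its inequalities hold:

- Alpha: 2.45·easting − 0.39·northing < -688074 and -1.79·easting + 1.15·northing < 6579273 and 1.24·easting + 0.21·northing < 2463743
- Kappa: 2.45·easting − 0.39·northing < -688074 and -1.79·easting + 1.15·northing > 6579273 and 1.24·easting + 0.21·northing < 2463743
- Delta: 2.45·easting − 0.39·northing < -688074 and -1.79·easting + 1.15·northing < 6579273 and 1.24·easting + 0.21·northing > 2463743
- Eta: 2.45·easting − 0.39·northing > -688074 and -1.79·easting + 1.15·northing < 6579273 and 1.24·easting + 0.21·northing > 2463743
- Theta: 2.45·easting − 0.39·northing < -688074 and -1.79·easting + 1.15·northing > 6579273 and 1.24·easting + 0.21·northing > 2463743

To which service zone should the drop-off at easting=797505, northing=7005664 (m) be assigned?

Kappa

2.45·797505 − 0.39·7005664 = -778321.710, which is < -688074
-1.79·797505 + 1.15·7005664 = 6628979.650, which is > 6579273
1.24·797505 + 0.21·7005664 = 2460095.640, which is < 2463743
This sign pattern matches Kappa.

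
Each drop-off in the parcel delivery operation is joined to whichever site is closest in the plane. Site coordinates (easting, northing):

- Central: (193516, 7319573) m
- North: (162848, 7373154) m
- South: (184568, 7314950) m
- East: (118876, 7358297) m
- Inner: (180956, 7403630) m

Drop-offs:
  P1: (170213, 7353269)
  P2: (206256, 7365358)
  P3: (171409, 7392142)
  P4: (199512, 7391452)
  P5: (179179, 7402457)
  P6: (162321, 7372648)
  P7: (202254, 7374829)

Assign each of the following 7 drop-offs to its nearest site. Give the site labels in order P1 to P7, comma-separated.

North, North, Inner, Inner, Inner, North, Inner

P1 → North (d²=449656450.00)
P2 → North (d²=1945032080.00)
P3 → Inner (d²=223119353.00)
P4 → Inner (d²=492628820.00)
P5 → Inner (d²=4533658.00)
P6 → North (d²=533765.00)
P7 → Inner (d²=1283102405.00)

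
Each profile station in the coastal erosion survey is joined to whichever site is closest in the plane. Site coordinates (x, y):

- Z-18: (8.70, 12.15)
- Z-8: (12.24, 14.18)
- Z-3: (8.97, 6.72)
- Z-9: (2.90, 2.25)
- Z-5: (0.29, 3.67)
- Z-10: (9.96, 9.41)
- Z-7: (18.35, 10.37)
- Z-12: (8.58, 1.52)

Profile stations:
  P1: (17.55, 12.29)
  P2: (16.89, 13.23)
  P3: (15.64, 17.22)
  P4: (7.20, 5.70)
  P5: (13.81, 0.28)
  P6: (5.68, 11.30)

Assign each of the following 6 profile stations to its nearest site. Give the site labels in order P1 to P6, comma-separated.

P1 → Z-7 (d²=4.33)
P2 → Z-7 (d²=10.31)
P3 → Z-8 (d²=20.80)
P4 → Z-3 (d²=4.17)
P5 → Z-12 (d²=28.89)
P6 → Z-18 (d²=9.84)

Z-7, Z-7, Z-8, Z-3, Z-12, Z-18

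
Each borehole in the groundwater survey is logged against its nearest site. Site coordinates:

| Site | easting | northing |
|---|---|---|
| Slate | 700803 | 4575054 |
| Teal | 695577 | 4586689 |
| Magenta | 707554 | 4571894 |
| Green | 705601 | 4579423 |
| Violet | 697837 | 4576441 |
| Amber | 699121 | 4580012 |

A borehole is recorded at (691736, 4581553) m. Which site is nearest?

Teal

Squared distances to each site:
Slate: 124447490.000; Teal: 41131777.000; Magenta: 343505405.000; Green: 196775125.000; Violet: 63354745.000; Amber: 56912906.000.
Minimum at Teal.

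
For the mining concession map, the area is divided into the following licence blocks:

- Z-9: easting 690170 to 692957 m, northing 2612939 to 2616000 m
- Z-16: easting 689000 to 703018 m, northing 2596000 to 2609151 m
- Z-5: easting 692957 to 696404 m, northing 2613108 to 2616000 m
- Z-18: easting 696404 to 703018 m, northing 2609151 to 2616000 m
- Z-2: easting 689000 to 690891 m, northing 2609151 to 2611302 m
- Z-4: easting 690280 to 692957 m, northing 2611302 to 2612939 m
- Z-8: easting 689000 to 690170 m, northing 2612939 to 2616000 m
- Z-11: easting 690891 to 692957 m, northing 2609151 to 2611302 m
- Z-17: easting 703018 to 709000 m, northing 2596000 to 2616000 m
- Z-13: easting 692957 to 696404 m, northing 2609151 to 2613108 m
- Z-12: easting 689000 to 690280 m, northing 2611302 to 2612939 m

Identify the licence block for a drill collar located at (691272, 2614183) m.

Z-9

The point has easting = 691272 and northing = 2614183.
Only Z-9 satisfies 690170 ≤ easting ≤ 692957 and 2612939 ≤ northing ≤ 2616000.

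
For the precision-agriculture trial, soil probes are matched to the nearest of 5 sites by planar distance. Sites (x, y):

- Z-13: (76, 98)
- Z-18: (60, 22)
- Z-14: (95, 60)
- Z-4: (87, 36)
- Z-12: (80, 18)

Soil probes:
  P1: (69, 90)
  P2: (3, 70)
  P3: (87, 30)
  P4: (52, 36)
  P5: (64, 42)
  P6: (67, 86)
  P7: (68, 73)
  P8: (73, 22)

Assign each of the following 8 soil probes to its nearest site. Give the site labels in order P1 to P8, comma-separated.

P1 → Z-13 (d²=113.00)
P2 → Z-18 (d²=5553.00)
P3 → Z-4 (d²=36.00)
P4 → Z-18 (d²=260.00)
P5 → Z-18 (d²=416.00)
P6 → Z-13 (d²=225.00)
P7 → Z-13 (d²=689.00)
P8 → Z-12 (d²=65.00)

Z-13, Z-18, Z-4, Z-18, Z-18, Z-13, Z-13, Z-12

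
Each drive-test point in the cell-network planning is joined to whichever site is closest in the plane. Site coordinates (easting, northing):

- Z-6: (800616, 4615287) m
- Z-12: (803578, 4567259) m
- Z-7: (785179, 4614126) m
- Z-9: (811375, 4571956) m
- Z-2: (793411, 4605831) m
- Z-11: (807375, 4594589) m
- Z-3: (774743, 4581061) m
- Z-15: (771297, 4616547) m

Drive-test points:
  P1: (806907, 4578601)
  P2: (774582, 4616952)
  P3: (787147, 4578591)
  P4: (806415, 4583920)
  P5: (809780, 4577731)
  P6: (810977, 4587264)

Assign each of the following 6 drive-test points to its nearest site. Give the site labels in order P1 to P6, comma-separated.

Z-9, Z-15, Z-3, Z-11, Z-9, Z-11

P1 → Z-9 (d²=64119049.00)
P2 → Z-15 (d²=10955250.00)
P3 → Z-3 (d²=159960116.00)
P4 → Z-11 (d²=114749161.00)
P5 → Z-9 (d²=35894650.00)
P6 → Z-11 (d²=66630029.00)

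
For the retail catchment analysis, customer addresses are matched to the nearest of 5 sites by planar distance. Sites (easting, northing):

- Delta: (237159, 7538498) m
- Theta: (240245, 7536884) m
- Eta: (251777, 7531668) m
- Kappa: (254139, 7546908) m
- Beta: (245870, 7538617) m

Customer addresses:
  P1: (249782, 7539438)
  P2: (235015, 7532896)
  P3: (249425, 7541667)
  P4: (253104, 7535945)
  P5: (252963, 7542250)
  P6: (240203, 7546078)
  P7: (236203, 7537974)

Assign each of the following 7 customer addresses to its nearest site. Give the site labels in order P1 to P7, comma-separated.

P1 → Beta (d²=15977785.00)
P2 → Delta (d²=35979140.00)
P3 → Beta (d²=21940525.00)
P4 → Eta (d²=20053658.00)
P5 → Kappa (d²=23079940.00)
P6 → Delta (d²=66722336.00)
P7 → Delta (d²=1188512.00)

Beta, Delta, Beta, Eta, Kappa, Delta, Delta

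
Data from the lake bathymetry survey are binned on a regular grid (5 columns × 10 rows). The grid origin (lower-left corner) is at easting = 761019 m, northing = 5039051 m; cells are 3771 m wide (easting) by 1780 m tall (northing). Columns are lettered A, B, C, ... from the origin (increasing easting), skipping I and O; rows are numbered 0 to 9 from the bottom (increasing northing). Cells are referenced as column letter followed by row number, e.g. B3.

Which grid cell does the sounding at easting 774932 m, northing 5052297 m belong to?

D7

Column index: ⌊(774932 − 761019) / 3771⌋ = ⌊3.689⌋ = 3 → column D
Row offset from origin: ⌊(5052297 − 5039051) / 1780⌋ = ⌊7.442⌋ = 7 → row 7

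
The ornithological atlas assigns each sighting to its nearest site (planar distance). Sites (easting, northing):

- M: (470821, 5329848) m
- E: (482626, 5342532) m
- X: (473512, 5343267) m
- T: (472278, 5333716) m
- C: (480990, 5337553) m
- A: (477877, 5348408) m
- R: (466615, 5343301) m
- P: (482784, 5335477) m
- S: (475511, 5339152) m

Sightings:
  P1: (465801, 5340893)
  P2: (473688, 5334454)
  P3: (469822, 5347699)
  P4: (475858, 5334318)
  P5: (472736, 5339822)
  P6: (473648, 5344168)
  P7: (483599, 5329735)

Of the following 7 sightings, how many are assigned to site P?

1

P1 → R
P2 → T
P3 → R
P4 → T
P5 → S
P6 → X
P7 → P
1 of the 7 goes to P.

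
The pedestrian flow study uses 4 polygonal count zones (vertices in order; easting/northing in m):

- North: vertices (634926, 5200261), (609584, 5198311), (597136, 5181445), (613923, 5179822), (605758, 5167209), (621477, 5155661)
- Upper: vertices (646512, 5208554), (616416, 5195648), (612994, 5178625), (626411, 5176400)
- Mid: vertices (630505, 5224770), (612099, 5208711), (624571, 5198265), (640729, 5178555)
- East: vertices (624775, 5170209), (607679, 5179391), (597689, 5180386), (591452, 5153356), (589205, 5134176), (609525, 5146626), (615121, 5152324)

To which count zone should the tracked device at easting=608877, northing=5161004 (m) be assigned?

Cast a ray rightward from (608877, 5161004). For each polygon, the edges (by vertex number in listed order) whose endpoints lie on opposite sides of northing = 5161004, where each meets that height, and whether that is right or left of the point:
North: 5–6 at easting≈614204.2 (right), 6–1 at easting≈623088.2 (right) → 2 crossings.
Upper: no edge straddles that height → 0 crossings.
Mid: no edge straddles that height → 0 crossings.
East: 3–4 at easting≈593216.7 (left), 7–1 at easting≈619806.3 (right) → 1 crossing.
Only East has an odd count, so the point is inside East.

East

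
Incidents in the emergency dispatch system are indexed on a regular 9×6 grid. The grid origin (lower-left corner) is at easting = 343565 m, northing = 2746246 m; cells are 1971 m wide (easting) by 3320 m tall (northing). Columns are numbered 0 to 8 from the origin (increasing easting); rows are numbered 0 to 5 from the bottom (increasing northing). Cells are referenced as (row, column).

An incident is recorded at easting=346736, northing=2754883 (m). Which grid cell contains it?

(2, 1)

Column index: ⌊(346736 − 343565) / 1971⌋ = ⌊1.609⌋ = 1
Row offset from origin: ⌊(2754883 − 2746246) / 3320⌋ = ⌊2.602⌋ = 2 → row 2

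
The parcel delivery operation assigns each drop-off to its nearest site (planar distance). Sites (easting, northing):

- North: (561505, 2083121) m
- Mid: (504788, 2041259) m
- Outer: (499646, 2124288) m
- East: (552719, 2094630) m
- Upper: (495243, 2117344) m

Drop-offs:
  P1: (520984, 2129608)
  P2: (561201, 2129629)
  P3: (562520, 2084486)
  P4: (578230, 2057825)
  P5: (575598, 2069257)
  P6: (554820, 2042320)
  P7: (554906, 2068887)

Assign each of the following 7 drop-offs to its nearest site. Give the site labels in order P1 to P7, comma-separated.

P1 → Outer (d²=483612644.00)
P2 → East (d²=1296874325.00)
P3 → North (d²=2893450.00)
P4 → North (d²=919613241.00)
P5 → North (d²=390823145.00)
P6 → North (d²=1709410826.00)
P7 → North (d²=246153557.00)

Outer, East, North, North, North, North, North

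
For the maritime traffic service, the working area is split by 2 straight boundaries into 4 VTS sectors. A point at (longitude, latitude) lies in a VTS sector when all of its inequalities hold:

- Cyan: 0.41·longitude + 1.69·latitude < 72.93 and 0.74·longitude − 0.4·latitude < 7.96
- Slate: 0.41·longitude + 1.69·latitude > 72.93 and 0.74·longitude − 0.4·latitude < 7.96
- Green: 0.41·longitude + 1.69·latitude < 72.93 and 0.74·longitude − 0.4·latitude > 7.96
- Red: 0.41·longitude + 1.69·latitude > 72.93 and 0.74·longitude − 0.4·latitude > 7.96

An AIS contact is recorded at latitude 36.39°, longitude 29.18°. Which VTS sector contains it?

0.41·29.18 + 1.69·36.39 = 73.463, which is > 72.93
0.74·29.18 − 0.4·36.39 = 7.037, which is < 7.96
This sign pattern matches Slate.

Slate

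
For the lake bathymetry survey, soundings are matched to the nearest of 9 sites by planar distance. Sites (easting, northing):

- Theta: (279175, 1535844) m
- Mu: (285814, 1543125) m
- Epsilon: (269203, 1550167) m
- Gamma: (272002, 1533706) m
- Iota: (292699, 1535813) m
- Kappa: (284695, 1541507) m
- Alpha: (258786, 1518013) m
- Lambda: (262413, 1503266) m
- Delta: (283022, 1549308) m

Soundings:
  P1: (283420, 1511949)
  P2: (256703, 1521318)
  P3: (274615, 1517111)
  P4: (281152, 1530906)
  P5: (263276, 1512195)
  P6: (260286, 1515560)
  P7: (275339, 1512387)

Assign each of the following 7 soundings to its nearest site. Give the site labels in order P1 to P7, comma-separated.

Lambda, Alpha, Alpha, Theta, Alpha, Alpha, Lambda

P1 → Lambda (d²=516688538.00)
P2 → Alpha (d²=15261914.00)
P3 → Alpha (d²=251370845.00)
P4 → Theta (d²=28292373.00)
P5 → Alpha (d²=54009224.00)
P6 → Alpha (d²=8267209.00)
P7 → Lambda (d²=250274117.00)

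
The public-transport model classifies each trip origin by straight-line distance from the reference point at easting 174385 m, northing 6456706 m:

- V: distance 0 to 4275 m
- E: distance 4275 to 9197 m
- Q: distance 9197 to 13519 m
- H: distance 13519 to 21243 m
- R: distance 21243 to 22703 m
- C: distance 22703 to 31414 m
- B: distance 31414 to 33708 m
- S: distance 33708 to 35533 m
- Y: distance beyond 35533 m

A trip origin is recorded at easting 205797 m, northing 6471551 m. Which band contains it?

Distance = √((205797−174385)² + (6471551−6456706)²) = √(986713744.000 + 220374025.000) = 34743.169 m.
33708 ≤ 34743.169 < 35533 → S.

S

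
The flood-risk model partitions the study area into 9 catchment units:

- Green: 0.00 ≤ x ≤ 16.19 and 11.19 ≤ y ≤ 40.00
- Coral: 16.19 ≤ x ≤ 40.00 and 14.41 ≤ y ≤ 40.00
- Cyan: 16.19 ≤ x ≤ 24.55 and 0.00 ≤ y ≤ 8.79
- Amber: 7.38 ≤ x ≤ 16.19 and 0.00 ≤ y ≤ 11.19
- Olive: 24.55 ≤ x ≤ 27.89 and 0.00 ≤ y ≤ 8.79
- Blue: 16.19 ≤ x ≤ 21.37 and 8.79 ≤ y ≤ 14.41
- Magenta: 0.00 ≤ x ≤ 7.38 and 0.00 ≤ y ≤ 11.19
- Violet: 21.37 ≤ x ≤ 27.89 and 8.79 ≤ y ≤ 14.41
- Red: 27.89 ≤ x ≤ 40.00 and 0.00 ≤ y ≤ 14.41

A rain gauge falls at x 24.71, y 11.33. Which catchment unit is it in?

Violet

The point has x = 24.71 and y = 11.33.
Only Violet satisfies 21.37 ≤ x ≤ 27.89 and 8.79 ≤ y ≤ 14.41.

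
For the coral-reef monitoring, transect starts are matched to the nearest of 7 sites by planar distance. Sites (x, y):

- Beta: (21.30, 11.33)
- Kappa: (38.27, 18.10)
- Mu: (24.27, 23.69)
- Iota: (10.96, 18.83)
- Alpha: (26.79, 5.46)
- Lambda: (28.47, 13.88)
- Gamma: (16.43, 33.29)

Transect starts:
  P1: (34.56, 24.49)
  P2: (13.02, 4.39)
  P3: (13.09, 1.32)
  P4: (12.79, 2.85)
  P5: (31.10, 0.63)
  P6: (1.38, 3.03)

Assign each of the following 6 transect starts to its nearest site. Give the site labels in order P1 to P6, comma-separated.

P1 → Kappa (d²=54.60)
P2 → Beta (d²=116.72)
P3 → Beta (d²=167.60)
P4 → Beta (d²=144.33)
P5 → Alpha (d²=41.91)
P6 → Iota (d²=341.42)

Kappa, Beta, Beta, Beta, Alpha, Iota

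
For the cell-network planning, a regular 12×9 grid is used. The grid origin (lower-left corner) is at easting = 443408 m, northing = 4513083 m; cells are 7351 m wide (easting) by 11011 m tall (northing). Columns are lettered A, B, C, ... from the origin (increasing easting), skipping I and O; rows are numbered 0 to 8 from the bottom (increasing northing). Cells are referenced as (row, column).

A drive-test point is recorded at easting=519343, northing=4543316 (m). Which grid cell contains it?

Column index: ⌊(519343 − 443408) / 7351⌋ = ⌊10.330⌋ = 10 → column L
Row offset from origin: ⌊(4543316 − 4513083) / 11011⌋ = ⌊2.746⌋ = 2 → row 2

(2, L)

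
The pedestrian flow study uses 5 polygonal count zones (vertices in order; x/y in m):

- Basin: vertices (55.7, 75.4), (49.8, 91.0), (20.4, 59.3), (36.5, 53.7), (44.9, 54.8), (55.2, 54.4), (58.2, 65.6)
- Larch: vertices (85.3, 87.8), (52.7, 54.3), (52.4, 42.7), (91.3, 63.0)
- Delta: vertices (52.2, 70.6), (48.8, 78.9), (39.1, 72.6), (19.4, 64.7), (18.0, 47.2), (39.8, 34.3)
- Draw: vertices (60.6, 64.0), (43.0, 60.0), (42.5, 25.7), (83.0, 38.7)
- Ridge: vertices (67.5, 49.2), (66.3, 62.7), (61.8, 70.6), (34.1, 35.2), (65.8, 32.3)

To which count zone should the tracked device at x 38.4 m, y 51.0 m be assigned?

Cast a ray rightward from (38.4, 51.0). For each polygon, the edges (by vertex number in listed order) whose endpoints lie on opposite sides of y = 51.0, where each meets that height, and whether that is right or left of the point:
Basin: no edge straddles that height → 0 crossings.
Larch: 2–3 at x≈52.61 (right), 3–4 at x≈68.30 (right) → 2 crossings.
Delta: 4–5 at x≈18.30 (left), 6–1 at x≈45.50 (right) → 1 crossing.
Draw: 2–3 at x≈42.87 (right), 4–1 at x≈72.11 (right) → 2 crossings.
Ridge: 1–2 at x≈67.34 (right), 3–4 at x≈46.46 (right) → 2 crossings.
Only Delta has an odd count, so the point is inside Delta.

Delta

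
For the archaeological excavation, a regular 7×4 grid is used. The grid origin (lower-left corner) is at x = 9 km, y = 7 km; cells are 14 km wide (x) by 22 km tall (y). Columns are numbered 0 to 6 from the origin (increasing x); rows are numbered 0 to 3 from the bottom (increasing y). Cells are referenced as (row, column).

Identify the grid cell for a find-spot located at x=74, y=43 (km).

(1, 4)

Column index: ⌊(74 − 9) / 14⌋ = ⌊4.643⌋ = 4
Row offset from origin: ⌊(43 − 7) / 22⌋ = ⌊1.636⌋ = 1 → row 1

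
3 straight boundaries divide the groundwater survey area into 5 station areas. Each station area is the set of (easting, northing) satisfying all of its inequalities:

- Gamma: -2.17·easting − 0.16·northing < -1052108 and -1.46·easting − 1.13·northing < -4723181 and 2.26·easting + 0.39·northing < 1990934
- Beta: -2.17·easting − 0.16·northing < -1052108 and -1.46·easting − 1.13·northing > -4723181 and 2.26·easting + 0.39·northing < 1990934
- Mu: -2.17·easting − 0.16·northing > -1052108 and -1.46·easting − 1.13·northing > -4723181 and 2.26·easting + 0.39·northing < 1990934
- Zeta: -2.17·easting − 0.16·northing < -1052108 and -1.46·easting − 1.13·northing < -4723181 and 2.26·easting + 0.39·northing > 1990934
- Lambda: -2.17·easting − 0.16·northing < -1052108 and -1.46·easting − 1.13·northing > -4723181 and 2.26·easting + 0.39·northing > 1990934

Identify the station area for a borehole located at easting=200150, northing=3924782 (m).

Gamma

-2.17·200150 − 0.16·3924782 = -1062290.620, which is < -1052108
-1.46·200150 − 1.13·3924782 = -4727222.660, which is < -4723181
2.26·200150 + 0.39·3924782 = 1983003.980, which is < 1990934
This sign pattern matches Gamma.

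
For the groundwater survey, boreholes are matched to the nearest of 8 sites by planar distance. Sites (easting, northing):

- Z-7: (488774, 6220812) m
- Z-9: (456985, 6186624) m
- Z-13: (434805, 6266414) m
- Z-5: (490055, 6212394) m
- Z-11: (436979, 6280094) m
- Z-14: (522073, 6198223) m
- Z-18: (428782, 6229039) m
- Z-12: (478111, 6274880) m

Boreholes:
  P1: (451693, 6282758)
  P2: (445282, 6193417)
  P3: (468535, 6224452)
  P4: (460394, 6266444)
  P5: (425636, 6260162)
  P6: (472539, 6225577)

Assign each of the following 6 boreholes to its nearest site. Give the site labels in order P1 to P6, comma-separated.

P1 → Z-11 (d²=223598692.00)
P2 → Z-9 (d²=183105058.00)
P3 → Z-7 (d²=422866721.00)
P4 → Z-12 (d²=385058185.00)
P5 → Z-13 (d²=123158065.00)
P6 → Z-7 (d²=286280450.00)

Z-11, Z-9, Z-7, Z-12, Z-13, Z-7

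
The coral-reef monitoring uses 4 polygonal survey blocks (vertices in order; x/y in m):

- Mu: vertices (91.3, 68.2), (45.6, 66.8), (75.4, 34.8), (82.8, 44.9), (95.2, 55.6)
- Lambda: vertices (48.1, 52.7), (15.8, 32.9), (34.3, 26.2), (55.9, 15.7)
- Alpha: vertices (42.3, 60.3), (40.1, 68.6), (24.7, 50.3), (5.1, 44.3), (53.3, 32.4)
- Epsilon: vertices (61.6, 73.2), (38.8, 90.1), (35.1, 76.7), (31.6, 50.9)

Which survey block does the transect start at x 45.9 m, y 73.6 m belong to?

Epsilon

Cast a ray rightward from (45.9, 73.6). For each polygon, the edges (by vertex number in listed order) whose endpoints lie on opposite sides of y = 73.6, where each meets that height, and whether that is right or left of the point:
Mu: no edge straddles that height → 0 crossings.
Lambda: no edge straddles that height → 0 crossings.
Alpha: no edge straddles that height → 0 crossings.
Epsilon: 1–2 at x≈61.06 (right), 3–4 at x≈34.68 (left) → 1 crossing.
Only Epsilon has an odd count, so the point is inside Epsilon.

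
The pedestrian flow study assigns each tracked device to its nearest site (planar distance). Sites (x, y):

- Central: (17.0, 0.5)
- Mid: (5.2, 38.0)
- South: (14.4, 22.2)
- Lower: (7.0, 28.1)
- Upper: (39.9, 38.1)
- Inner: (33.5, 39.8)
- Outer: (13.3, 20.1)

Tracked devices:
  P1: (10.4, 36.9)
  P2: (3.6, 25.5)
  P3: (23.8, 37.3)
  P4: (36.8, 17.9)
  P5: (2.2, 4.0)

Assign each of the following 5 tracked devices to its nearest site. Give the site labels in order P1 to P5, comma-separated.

P1 → Mid (d²=28.25)
P2 → Lower (d²=18.32)
P3 → Inner (d²=100.34)
P4 → Upper (d²=417.65)
P5 → Central (d²=231.29)

Mid, Lower, Inner, Upper, Central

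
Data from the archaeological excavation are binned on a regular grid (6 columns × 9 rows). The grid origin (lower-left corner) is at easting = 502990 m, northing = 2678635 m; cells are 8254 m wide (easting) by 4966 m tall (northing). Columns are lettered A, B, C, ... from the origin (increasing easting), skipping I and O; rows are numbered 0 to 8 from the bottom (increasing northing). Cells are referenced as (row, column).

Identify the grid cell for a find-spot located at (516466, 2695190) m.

Column index: ⌊(516466 − 502990) / 8254⌋ = ⌊1.633⌋ = 1 → column B
Row offset from origin: ⌊(2695190 − 2678635) / 4966⌋ = ⌊3.334⌋ = 3 → row 3

(3, B)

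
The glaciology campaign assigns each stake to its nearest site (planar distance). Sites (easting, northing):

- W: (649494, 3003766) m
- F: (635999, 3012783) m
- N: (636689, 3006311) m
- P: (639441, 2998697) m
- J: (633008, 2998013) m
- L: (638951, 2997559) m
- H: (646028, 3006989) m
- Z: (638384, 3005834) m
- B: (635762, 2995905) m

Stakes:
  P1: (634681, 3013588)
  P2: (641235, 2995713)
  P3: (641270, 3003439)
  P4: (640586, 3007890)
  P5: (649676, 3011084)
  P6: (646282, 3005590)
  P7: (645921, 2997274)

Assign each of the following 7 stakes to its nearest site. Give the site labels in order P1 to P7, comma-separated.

F, L, Z, Z, H, H, P

P1 → F (d²=2385149.00)
P2 → L (d²=8624372.00)
P3 → Z (d²=14065021.00)
P4 → Z (d²=9075940.00)
P5 → H (d²=30076929.00)
P6 → H (d²=2021717.00)
P7 → P (d²=44015329.00)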